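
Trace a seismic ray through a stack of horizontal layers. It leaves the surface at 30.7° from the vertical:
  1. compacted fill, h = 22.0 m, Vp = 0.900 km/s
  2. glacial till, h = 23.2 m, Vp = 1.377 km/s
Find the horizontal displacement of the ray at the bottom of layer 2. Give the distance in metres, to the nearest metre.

42 m

Ray parameter p = sin 30.7° / 0.900 km/s = 5.6727e-01 s/km.
Layer 1: θ = 30.70°; offset = 22.0·tan 30.70° = 13.063 m.
Layer 2: sin θ = p·1.377 = 0.7811 → θ = 51.36°; offset = 23.2·tan 51.36° = 29.025 m.
Σ offsets = 42.088 m.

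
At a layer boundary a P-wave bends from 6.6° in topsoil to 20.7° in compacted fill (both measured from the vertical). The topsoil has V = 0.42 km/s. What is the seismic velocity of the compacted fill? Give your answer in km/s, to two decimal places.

Snell's law: sin 6.6°/V₁ = sin 20.7°/V₂.
V₂ = V₁·sin 20.7°/sin 6.6° = 0.42 × 3.0754 = 1.29 km/s.

1.29 km/s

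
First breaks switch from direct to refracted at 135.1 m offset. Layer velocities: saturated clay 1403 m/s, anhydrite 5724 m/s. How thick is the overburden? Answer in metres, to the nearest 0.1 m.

52.6 m

x_cross = 2h·√((V₂+V₁)/(V₂−V₁)) → h = x_cross / (2·√((V₂+V₁)/(V₂−V₁))).
√((V₂+V₁)/(V₂−V₁)) = √((5724+1403)/(5724−1403)) = 1.2843.
h = 135.1 / (2·1.2843) = 52.60 m.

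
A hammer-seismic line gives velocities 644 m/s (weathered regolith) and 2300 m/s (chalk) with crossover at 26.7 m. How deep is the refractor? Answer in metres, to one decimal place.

x_cross = 2h·√((V₂+V₁)/(V₂−V₁)) → h = x_cross / (2·√((V₂+V₁)/(V₂−V₁))).
√((V₂+V₁)/(V₂−V₁)) = √((2300+644)/(2300−644)) = 1.3333.
h = 26.7 / (2·1.3333) = 10.01 m.

10.0 m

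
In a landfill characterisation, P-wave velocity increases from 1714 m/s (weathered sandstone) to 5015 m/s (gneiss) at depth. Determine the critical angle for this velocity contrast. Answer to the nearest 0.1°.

20.0°

At critical incidence the refracted ray runs along the interface (θ₂ = 90°), so sin θ_c = V₁/V₂.
θ_c = arcsin(1714/5015) = arcsin 0.3418 = 19.99°.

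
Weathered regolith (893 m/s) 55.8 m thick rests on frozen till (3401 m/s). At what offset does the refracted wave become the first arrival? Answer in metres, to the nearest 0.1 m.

146.0 m

θ_c = arcsin(893/3401) = 15.22°, so cos θ_c = 0.9649 and tᵢ = 2h cos θ_c/V₁ = 0.1206 s.
At crossover x/V₁ = x/V₂ + tᵢ ⇒ x = tᵢ/(1/V₁ − 1/V₂) = 0.12059/(1.1198e-03 − 2.9403e-04) = 146.03 m.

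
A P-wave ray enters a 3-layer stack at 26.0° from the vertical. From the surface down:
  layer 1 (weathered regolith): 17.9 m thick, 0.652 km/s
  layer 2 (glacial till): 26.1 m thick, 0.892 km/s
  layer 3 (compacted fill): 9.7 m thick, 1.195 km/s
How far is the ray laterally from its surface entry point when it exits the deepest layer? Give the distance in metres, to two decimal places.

Apply Snell's law at each interface; in layer i the horizontal offset is hᵢ·tan θᵢ.
Layer 1: θ = 26.00°; offset = 17.9·tan 26.00° = 8.7304 m.
Layer 2: sin θ = 0.892·sin 26.0°/0.652 = 0.5997, θ = 36.85°; offset = 26.1·tan 36.85° = 19.5615 m.
Layer 3: sin θ = 1.195·sin 26.0°/0.652 = 0.8035, θ = 53.46°; offset = 9.7·tan 53.46° = 13.0904 m.
Σ offsets = 41.3823 m.

41.38 m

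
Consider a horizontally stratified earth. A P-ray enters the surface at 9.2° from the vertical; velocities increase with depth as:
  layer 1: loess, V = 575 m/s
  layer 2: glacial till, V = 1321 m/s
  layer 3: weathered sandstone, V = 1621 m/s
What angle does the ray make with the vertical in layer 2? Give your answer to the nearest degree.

Ray parameter p = sin 9.2° / 575 = 2.7805e-04 s/m.
sin θ_2 = p·V_2 = 2.7805e-04 × 1321 = 0.3673.
θ_2 = 21.55° from the vertical.

22°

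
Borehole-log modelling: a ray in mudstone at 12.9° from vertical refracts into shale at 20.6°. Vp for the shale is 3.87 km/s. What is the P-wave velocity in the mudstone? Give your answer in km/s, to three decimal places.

2.456 km/s

Snell's law: sin 12.9°/V₁ = sin 20.6°/V₂.
V₁ = V₂·sin 12.9°/sin 20.6° = 3.87 × 0.6345 = 2.456 km/s.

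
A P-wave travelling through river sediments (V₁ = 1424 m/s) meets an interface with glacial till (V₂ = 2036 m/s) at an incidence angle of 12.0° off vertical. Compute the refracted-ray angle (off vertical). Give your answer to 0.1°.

sin θ₁/V₁ = sin θ₂/V₂ ⇒ sin θ₂ = 2036·sin 12.0°/1424 = 2036·0.2079/1424 = 0.2973.
θ₂ = arcsin 0.2973 = 17.29° from the normal.

17.3°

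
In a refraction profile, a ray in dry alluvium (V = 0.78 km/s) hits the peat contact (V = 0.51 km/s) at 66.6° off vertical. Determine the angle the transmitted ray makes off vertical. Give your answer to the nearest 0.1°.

Snell's law: sin θ₂ = (V₂/V₁)·sin θ₁ = (0.51/0.78)·sin 66.6° = 0.6001.
θ₂ = sin⁻¹(0.6001) = 36.87° (from vertical).

36.9°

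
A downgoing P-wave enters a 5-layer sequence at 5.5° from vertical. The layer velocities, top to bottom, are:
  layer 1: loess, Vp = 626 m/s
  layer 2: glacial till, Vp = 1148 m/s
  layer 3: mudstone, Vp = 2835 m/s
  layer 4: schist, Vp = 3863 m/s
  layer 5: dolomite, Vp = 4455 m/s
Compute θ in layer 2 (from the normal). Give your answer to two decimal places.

Ray parameter p = sin 5.5° / 626 = 1.5311e-04 s/m.
sin θ_2 = p·V_2 = 1.5311e-04 × 1148 = 0.1758.
θ_2 = 10.12° from the vertical.

10.12°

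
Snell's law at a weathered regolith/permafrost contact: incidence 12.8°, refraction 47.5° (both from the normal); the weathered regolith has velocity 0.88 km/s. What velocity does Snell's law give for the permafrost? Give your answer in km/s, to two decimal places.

Snell's law: sin 12.8°/V₁ = sin 47.5°/V₂.
V₂ = V₁·sin 47.5°/sin 12.8° = 0.88 × 3.3278 = 2.93 km/s.

2.93 km/s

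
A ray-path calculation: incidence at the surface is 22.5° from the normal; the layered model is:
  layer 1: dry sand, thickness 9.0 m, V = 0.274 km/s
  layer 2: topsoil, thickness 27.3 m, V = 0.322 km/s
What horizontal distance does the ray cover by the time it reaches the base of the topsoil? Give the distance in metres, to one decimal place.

Apply Snell's law at each interface; in layer i the horizontal offset is hᵢ·tan θᵢ.
Layer 1: θ = 22.50°; offset = 9.0·tan 22.50° = 3.728 m.
Layer 2: sin θ = 0.322·sin 22.5°/0.274 = 0.4497, θ = 26.73°; offset = 27.3·tan 26.73° = 13.746 m.
Σ offsets = 17.474 m.

17.5 m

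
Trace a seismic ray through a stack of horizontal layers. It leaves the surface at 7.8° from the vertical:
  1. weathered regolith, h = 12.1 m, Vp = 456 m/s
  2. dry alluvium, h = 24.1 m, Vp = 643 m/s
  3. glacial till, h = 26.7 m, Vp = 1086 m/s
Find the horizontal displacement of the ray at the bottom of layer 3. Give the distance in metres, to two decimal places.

Ray parameter p = sin 7.8° / 456 m/s = 2.9762e-04 s/m.
Layer 1: θ = 7.80°; offset = 12.1·tan 7.80° = 1.6575 m.
Layer 2: sin θ = p·643 = 0.1914 → θ = 11.03°; offset = 24.1·tan 11.03° = 4.6989 m.
Layer 3: sin θ = p·1086 = 0.3232 → θ = 18.86°; offset = 26.7·tan 18.86° = 9.1194 m.
Total horizontal offset = 15.4758 m.

15.48 m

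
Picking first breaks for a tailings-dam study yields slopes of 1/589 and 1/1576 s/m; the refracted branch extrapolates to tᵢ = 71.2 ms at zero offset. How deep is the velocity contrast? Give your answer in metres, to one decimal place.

θ_c = arcsin(589/1576) = 21.95°; cos θ_c = 0.9275.
tᵢ = 2h cos θ_c/V₁ ⇒ h = tᵢ·V₁/(2 cos θ_c) = 0.0712·589/(2·0.9275) = 22.61 m.

22.6 m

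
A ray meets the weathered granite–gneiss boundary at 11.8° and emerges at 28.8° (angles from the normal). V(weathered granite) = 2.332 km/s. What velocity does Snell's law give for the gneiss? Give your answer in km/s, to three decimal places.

sin 11.8° = 0.2045; sin 28.8° = 0.4818.
V₂ = V₁·(sin θ₂/sin θ₁) = 2.332·(0.4818/0.2045) = 5.494 km/s.

5.494 km/s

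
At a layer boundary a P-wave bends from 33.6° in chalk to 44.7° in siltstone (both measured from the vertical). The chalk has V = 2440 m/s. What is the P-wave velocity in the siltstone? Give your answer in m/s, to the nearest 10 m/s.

3100 m/s

sin 33.6° = 0.5534; sin 44.7° = 0.7034.
V₂ = V₁·(sin θ₂/sin θ₁) = 2440·(0.7034/0.5534) = 3101.39 m/s.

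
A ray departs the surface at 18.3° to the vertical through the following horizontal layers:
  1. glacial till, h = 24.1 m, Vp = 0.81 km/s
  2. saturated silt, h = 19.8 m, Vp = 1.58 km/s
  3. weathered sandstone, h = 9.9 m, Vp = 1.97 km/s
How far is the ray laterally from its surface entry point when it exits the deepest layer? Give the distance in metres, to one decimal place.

Apply Snell's law at each interface; in layer i the horizontal offset is hᵢ·tan θᵢ.
Layer 1: θ = 18.30°; offset = 24.1·tan 18.30° = 7.970 m.
Layer 2: sin θ = 1.58·sin 18.3°/0.81 = 0.6125, θ = 37.77°; offset = 19.8·tan 37.77° = 15.341 m.
Layer 3: sin θ = 1.97·sin 18.3°/0.81 = 0.7637, θ = 49.79°; offset = 9.9·tan 49.79° = 11.710 m.
Total horizontal offset = 35.022 m.

35.0 m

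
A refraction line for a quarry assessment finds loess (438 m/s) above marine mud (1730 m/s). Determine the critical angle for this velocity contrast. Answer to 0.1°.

14.7°

At critical incidence the refracted ray runs along the interface (θ₂ = 90°), so sin θ_c = V₁/V₂.
θ_c = arcsin(438/1730) = arcsin 0.2532 = 14.67°.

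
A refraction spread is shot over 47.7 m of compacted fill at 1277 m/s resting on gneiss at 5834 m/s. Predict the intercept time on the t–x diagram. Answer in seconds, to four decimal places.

tᵢ = 2h·√(V₂²−V₁²)/(V₁V₂).
√(V₂²−V₁²) = √(5834²−1277²) = 5692.5 m/s.
tᵢ = 2·47.7·5692.5/(1277·5834) = 0.07289 s.

0.0729 s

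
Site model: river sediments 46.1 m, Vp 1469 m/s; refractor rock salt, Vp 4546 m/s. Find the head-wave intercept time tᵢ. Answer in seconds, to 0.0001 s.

tᵢ = 2h·√(V₂²−V₁²)/(V₁V₂).
√(V₂²−V₁²) = √(4546²−1469²) = 4302.1 m/s.
tᵢ = 2·46.1·4302.1/(1469·4546) = 0.05940 s.

0.0594 s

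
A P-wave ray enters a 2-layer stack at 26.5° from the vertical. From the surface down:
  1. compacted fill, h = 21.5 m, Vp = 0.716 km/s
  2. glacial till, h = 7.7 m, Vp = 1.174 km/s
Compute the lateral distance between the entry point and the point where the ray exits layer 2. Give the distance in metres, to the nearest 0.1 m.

p = sin θ₁/V₁ = sin 26.5°/0.716 = 6.2318e-01 s/km is conserved through the stack.
Layer 1: θ = 26.50°; offset = 21.5·tan 26.50° = 10.720 m.
Layer 2: sin θ = p·1.174 = 0.7316 → θ = 47.02°; offset = 7.7·tan 47.02° = 8.264 m.
Total horizontal offset = 18.983 m.

19.0 m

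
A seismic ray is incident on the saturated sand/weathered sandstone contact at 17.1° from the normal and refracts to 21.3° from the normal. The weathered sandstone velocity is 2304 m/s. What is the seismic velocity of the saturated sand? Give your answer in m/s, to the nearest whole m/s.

1865 m/s

Snell's law: sin 17.1°/V₁ = sin 21.3°/V₂.
V₁ = V₂·sin 17.1°/sin 21.3° = 2304 × 0.8095 = 1865.01 m/s.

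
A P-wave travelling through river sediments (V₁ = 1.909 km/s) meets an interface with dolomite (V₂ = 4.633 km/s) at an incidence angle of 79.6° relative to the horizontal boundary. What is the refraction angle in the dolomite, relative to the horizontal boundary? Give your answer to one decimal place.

64.0°

Angle from the normal: 90° − 79.6° = 10.4°.
Snell's law: sin θ₂ = (V₂/V₁)·sin θ₁ = (4.633/1.909)·sin 10.4° = 0.4381.
θ₂ = arcsin 0.4381 = 25.98° from the normal.
From the interface: 90° − 25.98° = 64.02°.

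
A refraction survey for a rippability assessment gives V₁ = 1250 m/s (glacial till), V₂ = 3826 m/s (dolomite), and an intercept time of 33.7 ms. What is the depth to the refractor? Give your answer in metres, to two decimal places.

22.29 m

h = tᵢ·V₁·V₂ / (2·√(V₂²−V₁²)).
√(V₂²−V₁²) = √(3826² − 1250²) = 3616.0 m/s.
h = 0.0337 s × 1250 × 3826 / (2 × 3616.0) = 22.29 m.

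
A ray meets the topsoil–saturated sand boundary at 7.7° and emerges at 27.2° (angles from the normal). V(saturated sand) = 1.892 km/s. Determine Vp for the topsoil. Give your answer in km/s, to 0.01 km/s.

0.55 km/s

sin 7.7° = 0.1340; sin 27.2° = 0.4571.
V₁ = V₂·(sin θ₁/sin θ₂) = 1.892·(0.1340/0.4571) = 0.55 km/s.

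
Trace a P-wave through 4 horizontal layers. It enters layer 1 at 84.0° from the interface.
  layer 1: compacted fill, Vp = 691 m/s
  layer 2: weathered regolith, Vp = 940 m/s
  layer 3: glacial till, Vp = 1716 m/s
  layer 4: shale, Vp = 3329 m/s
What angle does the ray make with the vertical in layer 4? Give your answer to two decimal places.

30.24°

From the normal: θ₁ = 90° − 84.0° = 6.0°.
Snell's law across each interface conserves sin θ / V, so sin θ_4 = V_4·sin θ₁/V₁.
sin θ_4 = 3329 × sin 6.0° / 691 = 0.5036.
θ_4 = arcsin 0.5036 = 30.24°.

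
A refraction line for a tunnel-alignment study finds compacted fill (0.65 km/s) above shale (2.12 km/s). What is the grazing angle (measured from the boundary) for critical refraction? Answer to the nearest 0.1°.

Critical incidence: sin θ_c = V₁/V₂ = 0.65/2.12 = 0.3066.
θ_c = arcsin 0.3066 = 17.85°.
Measured from the interface: 90° − 17.85° = 72.15°.

72.1°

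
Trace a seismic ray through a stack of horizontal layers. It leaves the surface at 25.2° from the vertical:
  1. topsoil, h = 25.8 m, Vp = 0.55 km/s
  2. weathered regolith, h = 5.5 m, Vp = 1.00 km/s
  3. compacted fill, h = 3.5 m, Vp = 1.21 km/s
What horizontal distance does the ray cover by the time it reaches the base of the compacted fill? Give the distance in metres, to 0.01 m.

Ray parameter p = sin 25.2° / 0.55 km/s = 7.7414e-01 s/km.
Layer 1: θ = 25.20°; offset = 25.8·tan 25.20° = 12.1406 m.
Layer 2: sin θ = p·1.00 = 0.7741 → θ = 50.73°; offset = 5.5·tan 50.73° = 6.7263 m.
Layer 3: sin θ = p·1.21 = 0.9367 → θ = 69.51°; offset = 3.5·tan 69.51° = 9.3646 m.
Total horizontal offset = 28.2315 m.

28.23 m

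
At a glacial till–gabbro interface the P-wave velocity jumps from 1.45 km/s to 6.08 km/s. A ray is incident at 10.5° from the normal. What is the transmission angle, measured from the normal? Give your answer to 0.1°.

49.8°

Snell's law: sin θ₂ = (V₂/V₁)·sin θ₁ = (6.08/1.45)·sin 10.5° = 0.7641.
θ₂ = sin⁻¹(0.7641) = 49.83° (from vertical).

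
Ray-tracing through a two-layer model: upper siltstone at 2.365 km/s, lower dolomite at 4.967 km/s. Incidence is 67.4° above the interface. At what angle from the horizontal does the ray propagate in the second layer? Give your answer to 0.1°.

Convert to the normal: θ₁ = 90° − 67.4° = 22.6°.
Snell's law: sin θ₂ = (V₂/V₁)·sin θ₁ = (4.967/2.365)·sin 22.6° = 0.8071.
θ₂ = sin⁻¹(0.8071) = 53.81° (from vertical).
From the interface: 90° − 53.81° = 36.19°.

36.2°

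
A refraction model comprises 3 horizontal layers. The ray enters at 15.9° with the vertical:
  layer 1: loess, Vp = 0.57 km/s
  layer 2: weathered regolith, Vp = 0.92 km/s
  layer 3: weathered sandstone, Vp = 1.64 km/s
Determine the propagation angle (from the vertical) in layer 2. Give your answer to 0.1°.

Snell's law across each interface conserves sin θ / V, so sin θ_2 = V_2·sin θ₁/V₁.
sin θ_2 = 0.92 × sin 15.9° / 0.57 = 0.4422.
θ_2 = arcsin 0.4422 = 26.24°.

26.2°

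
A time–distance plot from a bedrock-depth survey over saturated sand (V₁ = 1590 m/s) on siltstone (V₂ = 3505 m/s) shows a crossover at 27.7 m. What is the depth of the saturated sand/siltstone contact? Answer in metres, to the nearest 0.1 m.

h = (x_cross/2)·√((V₂−V₁)/(V₂+V₁)).
(V₂−V₁)/(V₂+V₁) = (3505−1590)/(3505+1590) = 0.3759; √ = 0.6131.
h = (27.7/2)·0.6131 = 8.49 m.

8.5 m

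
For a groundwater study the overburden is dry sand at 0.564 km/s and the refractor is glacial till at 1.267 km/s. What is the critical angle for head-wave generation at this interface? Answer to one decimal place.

Critical incidence: sin θ_c = V₁/V₂ = 0.564/1.267 = 0.4451.
θ_c = arcsin 0.4451 = 26.43°.

26.4°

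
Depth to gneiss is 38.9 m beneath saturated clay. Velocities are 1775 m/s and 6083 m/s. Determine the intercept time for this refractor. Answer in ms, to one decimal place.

41.9 ms

tᵢ = 2h·√(V₂²−V₁²)/(V₁V₂).
√(V₂²−V₁²) = √(6083²−1775²) = 5818.3 m/s.
tᵢ = 2·38.9·5818.3/(1775·6083) = 0.04192 s.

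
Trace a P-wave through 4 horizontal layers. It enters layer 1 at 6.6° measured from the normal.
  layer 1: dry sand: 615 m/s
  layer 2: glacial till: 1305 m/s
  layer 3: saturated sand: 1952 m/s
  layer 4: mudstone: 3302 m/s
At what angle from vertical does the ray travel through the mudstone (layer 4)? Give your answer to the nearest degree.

38°

Ray parameter p = sin 6.6° / 615 = 1.8689e-04 s/m.
sin θ_4 = p·V_4 = 1.8689e-04 × 3302 = 0.6171.
θ_4 = arcsin 0.6171 = 38.11°.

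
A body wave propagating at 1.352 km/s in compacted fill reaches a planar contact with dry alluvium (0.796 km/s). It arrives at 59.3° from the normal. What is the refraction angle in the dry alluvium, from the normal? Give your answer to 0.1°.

sin θ₁/V₁ = sin θ₂/V₂ ⇒ sin θ₂ = 0.796·sin 59.3°/1.352 = 0.796·0.8599/1.352 = 0.5062.
θ₂ = sin⁻¹(0.5062) = 30.41° (from vertical).

30.4°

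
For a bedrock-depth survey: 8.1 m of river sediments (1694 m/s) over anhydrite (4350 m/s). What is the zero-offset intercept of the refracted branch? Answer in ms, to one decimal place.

θ_c = arcsin(V₁/V₂) = arcsin(1694/4350) = 22.92°; cos θ_c = 0.9211.
tᵢ = 2h·cos θ_c / V₁ = 2·8.1·0.9211 / 1694 = 0.00881 s.

8.8 ms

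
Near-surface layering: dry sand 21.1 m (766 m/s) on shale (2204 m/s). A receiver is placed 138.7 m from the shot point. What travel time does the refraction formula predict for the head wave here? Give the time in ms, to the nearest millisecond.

t = x/V₂ + 2h·√(V₂²−V₁²)/(V₁V₂).
√(V₂²−V₁²) = √(2204²−766²) = 2066.6 m/s; delay term = 2·21.1·2066.6/(766·2204) = 0.05166 s.
t = 138.7/2204 + 0.05166 = 0.11459 s.

115 ms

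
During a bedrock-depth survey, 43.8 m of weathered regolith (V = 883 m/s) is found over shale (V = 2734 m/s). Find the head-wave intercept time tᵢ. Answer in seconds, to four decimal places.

0.0939 s

θ_c = arcsin(V₁/V₂) = arcsin(883/2734) = 18.84°; cos θ_c = 0.9464.
tᵢ = 2h·cos θ_c / V₁ = 2·43.8·0.9464 / 883 = 0.09389 s.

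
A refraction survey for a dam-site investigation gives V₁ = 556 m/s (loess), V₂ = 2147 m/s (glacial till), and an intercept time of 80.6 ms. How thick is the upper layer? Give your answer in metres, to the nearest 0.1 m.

23.2 m

θ_c = arcsin(556/2147) = 15.01°; cos θ_c = 0.9659.
tᵢ = 2h cos θ_c/V₁ ⇒ h = tᵢ·V₁/(2 cos θ_c) = 0.0806·556/(2·0.9659) = 23.20 m.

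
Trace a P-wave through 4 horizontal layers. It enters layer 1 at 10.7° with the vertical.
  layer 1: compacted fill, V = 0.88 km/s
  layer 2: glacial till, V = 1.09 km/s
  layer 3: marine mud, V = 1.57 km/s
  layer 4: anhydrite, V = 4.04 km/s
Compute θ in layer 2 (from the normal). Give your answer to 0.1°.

13.3°

Snell's law across each interface conserves sin θ / V, so sin θ_2 = V_2·sin θ₁/V₁.
sin θ_2 = 1.09 × sin 10.7° / 0.88 = 0.2300.
θ_2 = arcsin 0.2300 = 13.30°.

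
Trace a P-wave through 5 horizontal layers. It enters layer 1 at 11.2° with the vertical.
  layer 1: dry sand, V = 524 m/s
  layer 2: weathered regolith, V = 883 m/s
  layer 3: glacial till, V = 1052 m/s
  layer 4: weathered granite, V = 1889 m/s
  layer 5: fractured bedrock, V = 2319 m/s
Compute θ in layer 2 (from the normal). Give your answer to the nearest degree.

Snell's law across each interface conserves sin θ / V, so sin θ_2 = V_2·sin θ₁/V₁.
sin θ_2 = 883 × sin 11.2° / 524 = 0.3273.
θ_2 = arcsin 0.3273 = 19.11°.

19°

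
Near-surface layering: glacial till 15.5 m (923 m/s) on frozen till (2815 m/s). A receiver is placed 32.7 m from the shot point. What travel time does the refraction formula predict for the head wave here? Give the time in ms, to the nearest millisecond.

43 ms

θ_c = arcsin(V₁/V₂) = arcsin(923/2815) = 19.14°, cos θ_c = 0.9447.
Intercept time tᵢ = 2h cos θ_c / V₁ = 2·15.5·0.9447/923 = 0.03173 s.
t = x/V₂ + tᵢ = 32.7/2815 + 0.03173 = 0.04335 s.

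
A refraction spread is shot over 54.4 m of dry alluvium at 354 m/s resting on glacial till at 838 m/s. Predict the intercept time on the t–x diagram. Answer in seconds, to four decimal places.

0.2786 s

θ_c = arcsin(V₁/V₂) = arcsin(354/838) = 24.99°; cos θ_c = 0.9064.
tᵢ = 2h·cos θ_c / V₁ = 2·54.4·0.9064 / 354 = 0.27858 s.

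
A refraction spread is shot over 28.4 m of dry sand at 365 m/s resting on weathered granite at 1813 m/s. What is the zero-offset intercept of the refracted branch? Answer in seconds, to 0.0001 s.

tᵢ = 2h·√(V₂²−V₁²)/(V₁V₂).
√(V₂²−V₁²) = √(1813²−365²) = 1775.9 m/s.
tᵢ = 2·28.4·1775.9/(365·1813) = 0.15243 s.

0.1524 s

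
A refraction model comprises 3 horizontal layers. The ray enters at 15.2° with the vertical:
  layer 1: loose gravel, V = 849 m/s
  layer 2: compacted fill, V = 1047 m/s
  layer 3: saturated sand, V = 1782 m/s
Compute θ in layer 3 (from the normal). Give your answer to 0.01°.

Snell's law across each interface conserves sin θ / V, so sin θ_3 = V_3·sin θ₁/V₁.
sin θ_3 = 1782 × sin 15.2° / 849 = 0.5503.
θ_3 = arcsin 0.5503 = 33.39°.

33.39°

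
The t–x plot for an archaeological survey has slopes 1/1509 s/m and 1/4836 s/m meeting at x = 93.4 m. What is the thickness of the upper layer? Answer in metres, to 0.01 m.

33.82 m

x_cross = 2h·√((V₂+V₁)/(V₂−V₁)) → h = x_cross / (2·√((V₂+V₁)/(V₂−V₁))).
√((V₂+V₁)/(V₂−V₁)) = √((4836+1509)/(4836−1509)) = 1.3810.
h = 93.4 / (2·1.3810) = 33.82 m.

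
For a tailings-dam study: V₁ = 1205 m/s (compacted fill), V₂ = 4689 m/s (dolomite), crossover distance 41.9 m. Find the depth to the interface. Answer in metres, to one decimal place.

16.1 m

x_cross = 2h·√((V₂+V₁)/(V₂−V₁)) → h = x_cross / (2·√((V₂+V₁)/(V₂−V₁))).
√((V₂+V₁)/(V₂−V₁)) = √((4689+1205)/(4689−1205)) = 1.3007.
h = 41.9 / (2·1.3007) = 16.11 m.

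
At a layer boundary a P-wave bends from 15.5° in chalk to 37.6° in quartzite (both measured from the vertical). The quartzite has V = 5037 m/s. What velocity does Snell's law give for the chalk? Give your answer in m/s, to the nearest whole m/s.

sin 15.5° = 0.2672; sin 37.6° = 0.6101.
V₁ = V₂·(sin θ₁/sin θ₂) = 5037·(0.2672/0.6101) = 2206.16 m/s.

2206 m/s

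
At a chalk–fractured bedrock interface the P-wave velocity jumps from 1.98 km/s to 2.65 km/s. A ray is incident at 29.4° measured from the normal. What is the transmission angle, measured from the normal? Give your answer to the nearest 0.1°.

41.1°

sin θ₁/V₁ = sin θ₂/V₂ ⇒ sin θ₂ = 2.65·sin 29.4°/1.98 = 2.65·0.4909/1.98 = 0.6570.
θ₂ = sin⁻¹(0.6570) = 41.07° (from vertical).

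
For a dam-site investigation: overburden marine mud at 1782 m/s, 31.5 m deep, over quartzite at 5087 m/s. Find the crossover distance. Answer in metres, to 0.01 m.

x_cross = 2h·√((V₂+V₁)/(V₂−V₁)).
(V₂+V₁)/(V₂−V₁) = (5087+1782)/(5087−1782) = 2.0784; √ = 1.4417.
x_cross = 2·31.5·1.4417 = 90.82 m.

90.82 m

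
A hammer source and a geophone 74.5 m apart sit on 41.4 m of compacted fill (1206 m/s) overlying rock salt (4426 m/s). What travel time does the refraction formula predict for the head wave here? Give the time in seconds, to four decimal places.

0.0829 s

θ_c = arcsin(V₁/V₂) = arcsin(1206/4426) = 15.81°, cos θ_c = 0.9622.
Intercept time tᵢ = 2h cos θ_c / V₁ = 2·41.4·0.9622/1206 = 0.06606 s.
t = x/V₂ + tᵢ = 74.5/4426 + 0.06606 = 0.08289 s.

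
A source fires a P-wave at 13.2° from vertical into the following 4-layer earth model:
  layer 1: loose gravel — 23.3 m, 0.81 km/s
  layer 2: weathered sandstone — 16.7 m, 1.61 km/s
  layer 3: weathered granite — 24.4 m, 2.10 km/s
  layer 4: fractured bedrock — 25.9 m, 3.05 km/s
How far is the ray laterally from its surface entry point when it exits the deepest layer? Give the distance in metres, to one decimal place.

75.5 m

Apply Snell's law at each interface; in layer i the horizontal offset is hᵢ·tan θᵢ.
Layer 1: θ = 13.20°; offset = 23.3·tan 13.20° = 5.465 m.
Layer 2: sin θ = 1.61·sin 13.2°/0.81 = 0.4539, θ = 26.99°; offset = 16.7·tan 26.99° = 8.507 m.
Layer 3: sin θ = 2.10·sin 13.2°/0.81 = 0.5920, θ = 36.30°; offset = 24.4·tan 36.30° = 17.924 m.
Layer 4: sin θ = 3.05·sin 13.2°/0.81 = 0.8598, θ = 59.30°; offset = 25.9·tan 59.30° = 43.618 m.
Summing the layer offsets gives 75.514 m.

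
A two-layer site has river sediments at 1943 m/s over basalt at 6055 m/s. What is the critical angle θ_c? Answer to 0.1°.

18.7°

At critical incidence the refracted ray runs along the interface (θ₂ = 90°), so sin θ_c = V₁/V₂.
θ_c = arcsin(1943/6055) = arcsin 0.3209 = 18.72°.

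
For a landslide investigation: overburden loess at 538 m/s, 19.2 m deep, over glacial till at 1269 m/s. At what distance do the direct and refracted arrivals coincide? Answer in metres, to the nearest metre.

60 m

x_cross = 2h·√((V₂+V₁)/(V₂−V₁)).
(V₂+V₁)/(V₂−V₁) = (1269+538)/(1269−538) = 2.4720; √ = 1.5722.
x_cross = 2·19.2·1.5722 = 60.37 m.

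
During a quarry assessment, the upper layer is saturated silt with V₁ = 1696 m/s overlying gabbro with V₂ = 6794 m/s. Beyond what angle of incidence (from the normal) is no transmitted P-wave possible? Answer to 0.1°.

14.5°

At critical incidence the refracted ray runs along the interface (θ₂ = 90°), so sin θ_c = V₁/V₂.
θ_c = arcsin(1696/6794) = arcsin 0.2496 = 14.46°.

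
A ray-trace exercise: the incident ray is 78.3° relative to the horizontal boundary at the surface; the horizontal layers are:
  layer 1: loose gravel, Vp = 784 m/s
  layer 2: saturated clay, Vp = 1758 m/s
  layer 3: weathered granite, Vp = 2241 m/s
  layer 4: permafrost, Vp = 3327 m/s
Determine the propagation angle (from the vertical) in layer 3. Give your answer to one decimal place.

35.4°

From the normal: θ₁ = 90° − 78.3° = 11.7°.
Ray parameter p = sin 11.7° / 784 = 2.5866e-04 s/m.
sin θ_3 = p·V_3 = 2.5866e-04 × 2241 = 0.5797.
θ_3 = arcsin 0.5797 = 35.43°.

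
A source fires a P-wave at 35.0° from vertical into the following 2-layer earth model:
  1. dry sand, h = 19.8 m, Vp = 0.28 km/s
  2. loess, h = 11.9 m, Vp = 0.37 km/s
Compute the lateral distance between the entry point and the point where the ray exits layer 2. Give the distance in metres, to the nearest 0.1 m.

27.7 m

Apply Snell's law at each interface; in layer i the horizontal offset is hᵢ·tan θᵢ.
Layer 1: θ = 35.00°; offset = 19.8·tan 35.00° = 13.864 m.
Layer 2: sin θ = 0.37·sin 35.0°/0.28 = 0.7579, θ = 49.28°; offset = 11.9·tan 49.28° = 13.827 m.
Σ offsets = 27.691 m.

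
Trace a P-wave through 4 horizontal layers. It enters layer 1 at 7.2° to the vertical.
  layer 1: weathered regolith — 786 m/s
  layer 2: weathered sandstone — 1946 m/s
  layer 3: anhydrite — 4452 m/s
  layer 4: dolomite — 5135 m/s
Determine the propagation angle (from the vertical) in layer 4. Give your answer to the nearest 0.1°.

Snell's law across each interface conserves sin θ / V, so sin θ_4 = V_4·sin θ₁/V₁.
sin θ_4 = 5135 × sin 7.2° / 786 = 0.8188.
θ_4 = 54.97° from the vertical.

55.0°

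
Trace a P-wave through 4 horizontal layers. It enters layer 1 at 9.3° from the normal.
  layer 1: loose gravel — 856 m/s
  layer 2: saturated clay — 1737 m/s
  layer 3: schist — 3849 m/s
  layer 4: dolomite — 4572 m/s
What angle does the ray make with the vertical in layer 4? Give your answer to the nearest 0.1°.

59.7°

Ray parameter p = sin 9.3° / 856 = 1.8879e-04 s/m.
sin θ_4 = p·V_4 = 1.8879e-04 × 4572 = 0.8631.
θ_4 = 59.67° from the vertical.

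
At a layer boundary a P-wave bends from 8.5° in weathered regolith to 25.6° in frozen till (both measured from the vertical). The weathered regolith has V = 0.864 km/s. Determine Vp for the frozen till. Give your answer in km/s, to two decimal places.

2.53 km/s

Snell's law: sin 8.5°/V₁ = sin 25.6°/V₂.
V₂ = V₁·sin 25.6°/sin 8.5° = 0.864 × 2.9233 = 2.53 km/s.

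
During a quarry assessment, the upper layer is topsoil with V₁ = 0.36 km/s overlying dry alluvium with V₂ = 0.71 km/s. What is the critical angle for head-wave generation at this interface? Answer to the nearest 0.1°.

30.5°

Critical incidence: sin θ_c = V₁/V₂ = 0.36/0.71 = 0.5070.
θ_c = arcsin 0.5070 = 30.47°.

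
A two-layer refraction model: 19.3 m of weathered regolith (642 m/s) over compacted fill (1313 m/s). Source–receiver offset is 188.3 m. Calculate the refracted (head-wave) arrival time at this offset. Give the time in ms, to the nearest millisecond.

t = x/V₂ + 2h·√(V₂²−V₁²)/(V₁V₂).
√(V₂²−V₁²) = √(1313²−642²) = 1145.3 m/s; delay term = 2·19.3·1145.3/(642·1313) = 0.05245 s.
t = 188.3/1313 + 0.05245 = 0.19586 s.

196 ms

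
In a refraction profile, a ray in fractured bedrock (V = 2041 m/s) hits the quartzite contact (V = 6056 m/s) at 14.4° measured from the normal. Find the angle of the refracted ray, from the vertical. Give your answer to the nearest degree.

48°

sin θ₁/V₁ = sin θ₂/V₂ ⇒ sin θ₂ = 6056·sin 14.4°/2041 = 6056·0.2487/2041 = 0.7379.
θ₂ = sin⁻¹(0.7379) = 47.55° (from vertical).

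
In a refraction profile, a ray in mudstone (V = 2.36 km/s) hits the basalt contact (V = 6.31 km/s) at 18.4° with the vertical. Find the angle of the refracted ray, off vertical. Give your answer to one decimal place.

57.6°

sin θ₁/V₁ = sin θ₂/V₂ ⇒ sin θ₂ = 6.31·sin 18.4°/2.36 = 6.31·0.3156/2.36 = 0.8440.
θ₂ = sin⁻¹(0.8440) = 57.56° (from vertical).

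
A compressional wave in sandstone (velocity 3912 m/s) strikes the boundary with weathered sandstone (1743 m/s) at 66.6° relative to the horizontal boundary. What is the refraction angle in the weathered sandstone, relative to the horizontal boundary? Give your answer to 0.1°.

79.8°

Convert to the normal: θ₁ = 90° − 66.6° = 23.4°.
sin θ₁/V₁ = sin θ₂/V₂ ⇒ sin θ₂ = 1743·sin 23.4°/3912 = 1743·0.3971/3912 = 0.1770.
θ₂ = arcsin 0.1770 = 10.19° from the normal.
From the interface: 90° − 10.19° = 79.81°.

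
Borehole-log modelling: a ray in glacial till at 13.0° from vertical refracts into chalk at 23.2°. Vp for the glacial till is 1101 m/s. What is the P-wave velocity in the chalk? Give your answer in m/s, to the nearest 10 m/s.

1930 m/s

Snell's law: sin 13.0°/V₁ = sin 23.2°/V₂.
V₂ = V₁·sin 23.2°/sin 13.0° = 1101 × 1.7512 = 1928.11 m/s.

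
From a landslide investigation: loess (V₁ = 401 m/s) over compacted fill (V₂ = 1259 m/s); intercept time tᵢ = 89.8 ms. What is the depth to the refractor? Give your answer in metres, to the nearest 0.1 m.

19.0 m

θ_c = arcsin(401/1259) = 18.57°; cos θ_c = 0.9479.
tᵢ = 2h cos θ_c/V₁ ⇒ h = tᵢ·V₁/(2 cos θ_c) = 0.0898·401/(2·0.9479) = 18.99 m.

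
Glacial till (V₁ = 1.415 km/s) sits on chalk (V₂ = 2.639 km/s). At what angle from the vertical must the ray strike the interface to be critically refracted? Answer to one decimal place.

32.4°

Critical incidence: sin θ_c = V₁/V₂ = 1.415/2.639 = 0.5362.
θ_c = arcsin 0.5362 = 32.42°.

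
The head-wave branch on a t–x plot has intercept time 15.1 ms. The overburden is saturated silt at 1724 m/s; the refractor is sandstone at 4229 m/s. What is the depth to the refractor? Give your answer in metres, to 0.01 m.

h = tᵢ·V₁·V₂ / (2·√(V₂²−V₁²)).
√(V₂²−V₁²) = √(4229² − 1724²) = 3861.6 m/s.
h = 0.0151 s × 1724 × 4229 / (2 × 3861.6) = 14.25 m.

14.25 m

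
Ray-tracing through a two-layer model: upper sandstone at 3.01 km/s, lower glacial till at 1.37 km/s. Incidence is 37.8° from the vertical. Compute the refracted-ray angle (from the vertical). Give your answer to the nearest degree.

16°

sin θ₁/V₁ = sin θ₂/V₂ ⇒ sin θ₂ = 1.37·sin 37.8°/3.01 = 1.37·0.6129/3.01 = 0.2790.
θ₂ = sin⁻¹(0.2790) = 16.20° (from vertical).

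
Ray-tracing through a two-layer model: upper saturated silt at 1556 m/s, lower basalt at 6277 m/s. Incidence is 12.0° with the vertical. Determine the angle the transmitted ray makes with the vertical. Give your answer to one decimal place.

57.0°

sin θ₁/V₁ = sin θ₂/V₂ ⇒ sin θ₂ = 6277·sin 12.0°/1556 = 6277·0.2079/1556 = 0.8387.
θ₂ = sin⁻¹(0.8387) = 57.01° (from vertical).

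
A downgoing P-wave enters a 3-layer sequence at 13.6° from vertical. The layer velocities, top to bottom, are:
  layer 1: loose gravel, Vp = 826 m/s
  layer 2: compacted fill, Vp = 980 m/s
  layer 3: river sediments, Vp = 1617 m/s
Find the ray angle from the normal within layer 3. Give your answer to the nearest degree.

Snell's law across each interface conserves sin θ / V, so sin θ_3 = V_3·sin θ₁/V₁.
sin θ_3 = 1617 × sin 13.6° / 826 = 0.4603.
θ_3 = arcsin 0.4603 = 27.41°.

27°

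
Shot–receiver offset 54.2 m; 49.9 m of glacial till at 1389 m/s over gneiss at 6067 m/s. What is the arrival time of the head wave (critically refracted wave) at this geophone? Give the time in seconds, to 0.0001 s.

θ_c = arcsin(V₁/V₂) = arcsin(1389/6067) = 13.23°, cos θ_c = 0.9734.
Intercept time tᵢ = 2h cos θ_c / V₁ = 2·49.9·0.9734/1389 = 0.06994 s.
t = x/V₂ + tᵢ = 54.2/6067 + 0.06994 = 0.07888 s.

0.0789 s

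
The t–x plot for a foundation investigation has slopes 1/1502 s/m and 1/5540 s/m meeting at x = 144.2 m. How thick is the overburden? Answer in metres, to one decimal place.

54.6 m

h = (x_cross/2)·√((V₂−V₁)/(V₂+V₁)).
(V₂−V₁)/(V₂+V₁) = (5540−1502)/(5540+1502) = 0.5734; √ = 0.7572.
h = (144.2/2)·0.7572 = 54.60 m.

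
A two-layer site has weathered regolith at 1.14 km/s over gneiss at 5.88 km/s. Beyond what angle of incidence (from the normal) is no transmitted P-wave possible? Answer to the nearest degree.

11°

At critical incidence the refracted ray runs along the interface (θ₂ = 90°), so sin θ_c = V₁/V₂.
θ_c = arcsin(1.14/5.88) = arcsin 0.1939 = 11.18°.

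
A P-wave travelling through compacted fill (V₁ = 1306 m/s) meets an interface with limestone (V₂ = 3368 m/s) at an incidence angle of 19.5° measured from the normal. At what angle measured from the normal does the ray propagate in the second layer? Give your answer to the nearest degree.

59°

Snell's law: sin θ₂ = (V₂/V₁)·sin θ₁ = (3368/1306)·sin 19.5° = 0.8608.
θ₂ = arcsin 0.8608 = 59.41° from the normal.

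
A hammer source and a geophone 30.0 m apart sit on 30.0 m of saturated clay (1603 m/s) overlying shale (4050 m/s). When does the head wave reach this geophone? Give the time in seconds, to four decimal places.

θ_c = arcsin(V₁/V₂) = arcsin(1603/4050) = 23.32°, cos θ_c = 0.9183.
Intercept time tᵢ = 2h cos θ_c / V₁ = 2·30.0·0.9183/1603 = 0.03437 s.
t = x/V₂ + tᵢ = 30.0/4050 + 0.03437 = 0.04178 s.

0.0418 s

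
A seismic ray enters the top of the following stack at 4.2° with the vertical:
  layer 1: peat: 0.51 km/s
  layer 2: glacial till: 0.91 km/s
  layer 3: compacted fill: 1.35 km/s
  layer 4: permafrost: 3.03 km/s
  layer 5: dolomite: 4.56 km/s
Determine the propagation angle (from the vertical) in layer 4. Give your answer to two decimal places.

Snell's law across each interface conserves sin θ / V, so sin θ_4 = V_4·sin θ₁/V₁.
sin θ_4 = 3.03 × sin 4.2° / 0.51 = 0.4351.
θ_4 = arcsin 0.4351 = 25.79°.

25.79°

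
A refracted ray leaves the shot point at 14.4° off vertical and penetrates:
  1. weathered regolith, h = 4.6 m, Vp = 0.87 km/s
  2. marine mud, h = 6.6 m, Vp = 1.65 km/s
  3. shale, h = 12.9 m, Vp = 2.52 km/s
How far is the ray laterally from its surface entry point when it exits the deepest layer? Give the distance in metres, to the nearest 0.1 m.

18.1 m

Apply Snell's law at each interface; in layer i the horizontal offset is hᵢ·tan θᵢ.
Layer 1: θ = 14.40°; offset = 4.6·tan 14.40° = 1.181 m.
Layer 2: sin θ = 1.65·sin 14.4°/0.87 = 0.4717, θ = 28.14°; offset = 6.6·tan 28.14° = 3.530 m.
Layer 3: sin θ = 2.52·sin 14.4°/0.87 = 0.7203, θ = 46.08°; offset = 12.9·tan 46.08° = 13.397 m.
Total horizontal offset = 18.108 m.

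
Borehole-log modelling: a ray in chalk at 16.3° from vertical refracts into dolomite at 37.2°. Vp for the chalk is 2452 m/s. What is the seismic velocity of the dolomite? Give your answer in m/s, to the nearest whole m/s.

5282 m/s

sin 16.3° = 0.2807; sin 37.2° = 0.6046.
V₂ = V₁·(sin θ₂/sin θ₁) = 2452·(0.6046/0.2807) = 5281.98 m/s.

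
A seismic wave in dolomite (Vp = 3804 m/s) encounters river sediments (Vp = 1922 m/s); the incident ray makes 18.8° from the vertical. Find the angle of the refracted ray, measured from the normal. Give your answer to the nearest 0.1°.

sin θ₁/V₁ = sin θ₂/V₂ ⇒ sin θ₂ = 1922·sin 18.8°/3804 = 1922·0.3223/3804 = 0.1628.
θ₂ = sin⁻¹(0.1628) = 9.37° (from vertical).

9.4°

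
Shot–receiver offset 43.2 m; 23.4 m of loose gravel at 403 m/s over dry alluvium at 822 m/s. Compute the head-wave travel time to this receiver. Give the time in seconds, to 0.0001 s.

0.1538 s

t = x/V₂ + 2h·√(V₂²−V₁²)/(V₁V₂).
√(V₂²−V₁²) = √(822²−403²) = 716.4 m/s; delay term = 2·23.4·716.4/(403·822) = 0.10121 s.
t = 43.2/822 + 0.10121 = 0.15377 s.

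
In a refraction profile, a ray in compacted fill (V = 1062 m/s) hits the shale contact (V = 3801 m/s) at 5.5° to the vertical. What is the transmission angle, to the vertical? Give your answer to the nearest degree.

20°

sin θ₁/V₁ = sin θ₂/V₂ ⇒ sin θ₂ = 3801·sin 5.5°/1062 = 3801·0.0958/1062 = 0.3430.
θ₂ = sin⁻¹(0.3430) = 20.06° (from vertical).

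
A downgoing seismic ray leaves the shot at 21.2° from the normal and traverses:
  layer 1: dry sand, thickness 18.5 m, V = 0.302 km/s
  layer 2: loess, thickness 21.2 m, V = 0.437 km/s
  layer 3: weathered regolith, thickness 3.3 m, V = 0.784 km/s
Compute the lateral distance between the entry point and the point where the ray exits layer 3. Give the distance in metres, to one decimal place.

29.2 m

p = sin θ₁/V₁ = sin 21.2°/0.302 = 1.1974e+00 s/km is conserved through the stack.
Layer 1: θ = 21.20°; offset = 18.5·tan 21.20° = 7.176 m.
Layer 2: sin θ = p·0.437 = 0.5233 → θ = 31.55°; offset = 21.2·tan 31.55° = 13.018 m.
Layer 3: sin θ = p·0.784 = 0.9388 → θ = 69.85°; offset = 3.3·tan 69.85° = 8.993 m.
Summing the layer offsets gives 29.187 m.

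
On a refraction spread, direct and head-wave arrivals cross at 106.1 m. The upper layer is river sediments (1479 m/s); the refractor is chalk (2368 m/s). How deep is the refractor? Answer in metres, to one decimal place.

x_cross = 2h·√((V₂+V₁)/(V₂−V₁)) → h = x_cross / (2·√((V₂+V₁)/(V₂−V₁))).
√((V₂+V₁)/(V₂−V₁)) = √((2368+1479)/(2368−1479)) = 2.0802.
h = 106.1 / (2·2.0802) = 25.50 m.

25.5 m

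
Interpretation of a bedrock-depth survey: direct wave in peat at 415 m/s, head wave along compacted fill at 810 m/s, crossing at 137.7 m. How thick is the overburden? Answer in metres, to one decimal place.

39.1 m

h = (x_cross/2)·√((V₂−V₁)/(V₂+V₁)).
(V₂−V₁)/(V₂+V₁) = (810−415)/(810+415) = 0.3224; √ = 0.5678.
h = (137.7/2)·0.5678 = 39.10 m.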